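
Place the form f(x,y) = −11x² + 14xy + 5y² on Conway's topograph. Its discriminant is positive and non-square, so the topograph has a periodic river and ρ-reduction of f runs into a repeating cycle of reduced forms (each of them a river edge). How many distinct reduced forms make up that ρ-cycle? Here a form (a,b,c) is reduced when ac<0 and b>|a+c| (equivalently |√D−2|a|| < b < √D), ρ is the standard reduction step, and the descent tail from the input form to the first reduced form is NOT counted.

D = 416, ⌊√D⌋ = 20
river: ρ → (5,16,-8)
river: ρ → (-8,16,5)
river: ρ → (5,14,-11)
river: ρ → (-11,8,8)
river: ρ → (8,8,-11)
river: ρ → (-11,14,5)
ρ-cycle length = 6 (tail of 0 descent steps not counted)

6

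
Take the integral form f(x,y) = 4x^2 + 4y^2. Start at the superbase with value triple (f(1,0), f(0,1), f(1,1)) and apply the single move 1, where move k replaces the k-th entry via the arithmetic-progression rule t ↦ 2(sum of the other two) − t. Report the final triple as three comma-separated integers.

start (4,4,8) = (f(1,0),f(0,1),f(1,1))
replace slot 1: 2·(4+8) − 4 = 20 → (20,4,8)

20,4,8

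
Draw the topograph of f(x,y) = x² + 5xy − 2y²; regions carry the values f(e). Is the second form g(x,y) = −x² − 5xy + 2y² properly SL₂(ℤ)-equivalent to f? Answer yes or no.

D₁ = 33, D₂ = 33
river cycle of f (length 4): (-2, 3, 3), (3, 3, -2), (-2, 5, 1), (1, 5, -2)
river cycle of g (length 4): (2, 5, -1), (-1, 5, 2), (2, 3, -3), (-3, 3, 2)
cycles differ ⇒ inequivalent

no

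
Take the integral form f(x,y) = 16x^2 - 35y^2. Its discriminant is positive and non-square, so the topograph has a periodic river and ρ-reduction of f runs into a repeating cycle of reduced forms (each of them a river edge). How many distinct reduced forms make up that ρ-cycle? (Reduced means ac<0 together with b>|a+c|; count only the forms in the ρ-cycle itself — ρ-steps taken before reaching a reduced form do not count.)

D = 2240, ⌊√D⌋ = 47
descent: ρ → (-35,0,16)
descent: ρ → (16,32,-19)  [lands on river]
river: ρ → (-19,44,4)
river: ρ → (4,44,-19)
river: ρ → (-19,32,16)
ρ-cycle length = 4 (tail of 2 descent steps not counted)

4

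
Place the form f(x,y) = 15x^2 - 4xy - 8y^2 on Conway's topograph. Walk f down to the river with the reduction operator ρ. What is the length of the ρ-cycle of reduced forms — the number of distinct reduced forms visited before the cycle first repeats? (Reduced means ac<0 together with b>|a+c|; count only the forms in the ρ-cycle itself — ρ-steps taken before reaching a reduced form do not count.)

D = 496, ⌊√D⌋ = 22
descent: ρ → (-8,20,3)  [lands on river]
river: ρ → (3,22,-1)
river: ρ → (-1,22,3)
river: ρ → (3,20,-8)
river: ρ → (-8,12,11)
river: ρ → (11,10,-9)
river: ρ → (-9,8,12)
river: ρ → (12,16,-5)
river: ρ → (-5,14,15)
river: ρ → (15,16,-4)
river: ρ → (-4,16,15)
river: ρ → (15,14,-5)
river: ρ → (-5,16,12)
river: ρ → (12,8,-9)
river: ρ → (-9,10,11)
river: ρ → (11,12,-8)
ρ-cycle length = 16 (tail of 1 descent step not counted)

16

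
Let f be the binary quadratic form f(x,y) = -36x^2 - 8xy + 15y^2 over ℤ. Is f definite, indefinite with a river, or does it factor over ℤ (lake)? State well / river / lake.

D = b²−4ac = (-8)² − 4·(-36)·15 = 2224
D > 0 non-square ⇒ indefinite ⇒ periodic river

river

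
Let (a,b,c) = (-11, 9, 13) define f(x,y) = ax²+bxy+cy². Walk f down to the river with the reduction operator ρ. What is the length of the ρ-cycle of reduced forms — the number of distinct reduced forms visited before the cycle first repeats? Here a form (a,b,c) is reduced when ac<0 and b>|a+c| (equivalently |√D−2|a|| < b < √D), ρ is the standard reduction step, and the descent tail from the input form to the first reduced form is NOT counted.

D = 653, ⌊√D⌋ = 25
river: ρ → (13,17,-7)
river: ρ → (-7,25,1)
river: ρ → (1,25,-7)
river: ρ → (-7,17,13)
river: ρ → (13,9,-11)
river: ρ → (-11,13,11)
river: ρ → (11,9,-13)
river: ρ → (-13,17,7)
river: ρ → (7,25,-1)
river: ρ → (-1,25,7)
river: ρ → (7,17,-13)
river: ρ → (-13,9,11)
river: ρ → (11,13,-11)
river: ρ → (-11,9,13)
ρ-cycle length = 14 (tail of 0 descent steps not counted)

14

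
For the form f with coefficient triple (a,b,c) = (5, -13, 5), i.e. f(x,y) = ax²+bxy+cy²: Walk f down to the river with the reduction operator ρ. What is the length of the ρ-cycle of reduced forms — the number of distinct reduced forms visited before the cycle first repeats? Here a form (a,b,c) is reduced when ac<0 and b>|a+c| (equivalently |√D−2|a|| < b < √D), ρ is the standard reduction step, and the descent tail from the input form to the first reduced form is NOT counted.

D = 69, ⌊√D⌋ = 8
descent: ρ → (5,3,-3)  [lands on river]
river: ρ → (-3,3,5)
river: ρ → (5,7,-1)
river: ρ → (-1,7,5)
ρ-cycle length = 4 (tail of 1 descent step not counted)

4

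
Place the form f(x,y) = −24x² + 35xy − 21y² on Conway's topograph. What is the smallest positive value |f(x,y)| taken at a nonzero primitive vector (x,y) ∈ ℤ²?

translate: b→13 (≡-35 mod 48), so (24,-35,21)→(24,13,10)
flip: (24,13,10)→(10,-13,24)
translate: b→7 (≡-13 mod 20), so (10,-13,24)→(10,7,21)
reduced (well bottom): (10,7,21) with a≤c, −a<b≤a
well minimum |f| = |-10| = 10 (negative-definite)

10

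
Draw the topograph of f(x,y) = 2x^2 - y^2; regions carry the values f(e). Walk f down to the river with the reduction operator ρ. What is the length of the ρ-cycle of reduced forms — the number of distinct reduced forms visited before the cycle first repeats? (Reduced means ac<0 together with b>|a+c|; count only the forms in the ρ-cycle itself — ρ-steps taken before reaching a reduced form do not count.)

D = 8, ⌊√D⌋ = 2
descent: ρ → (-1,2,1)  [lands on river]
river: ρ → (1,2,-1)
ρ-cycle length = 2 (tail of 1 descent step not counted)

2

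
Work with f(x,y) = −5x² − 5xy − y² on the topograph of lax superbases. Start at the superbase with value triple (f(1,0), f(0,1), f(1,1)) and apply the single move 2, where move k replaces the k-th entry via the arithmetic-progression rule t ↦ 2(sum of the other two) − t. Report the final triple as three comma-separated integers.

start (-5,-1,-11) = (f(1,0),f(0,1),f(1,1))
replace slot 2: 2·((-5)+(-11)) − (-1) = -31 → (-5,-31,-11)

-5,-31,-11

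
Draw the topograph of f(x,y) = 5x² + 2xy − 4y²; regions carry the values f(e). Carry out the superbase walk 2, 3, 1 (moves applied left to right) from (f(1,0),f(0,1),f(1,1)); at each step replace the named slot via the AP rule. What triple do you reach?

start (5,-4,3) = (f(1,0),f(0,1),f(1,1))
replace slot 2: 2·(5+3) − (-4) = 20 → (5,20,3)
replace slot 3: 2·(5+20) − 3 = 47 → (5,20,47)
replace slot 1: 2·(20+47) − 5 = 129 → (129,20,47)

129,20,47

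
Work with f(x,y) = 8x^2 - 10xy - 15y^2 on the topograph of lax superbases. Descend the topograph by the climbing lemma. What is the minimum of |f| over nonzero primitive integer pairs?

descent: ρ → (-15,10,8)  [lands on river]
river: ρ → (8,22,-3)
river: ρ → (-3,20,15)
river: ρ → (15,10,-8)
river: ρ → (-8,22,3)
river: ρ → (3,20,-15)
closes: descent 1, river 6
min |a| on river = 3

3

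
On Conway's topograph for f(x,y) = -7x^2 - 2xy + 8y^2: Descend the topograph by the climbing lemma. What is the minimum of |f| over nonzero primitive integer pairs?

descent: ρ → (8,2,-7)  [lands on river]
river: ρ → (-7,12,3)
river: ρ → (3,12,-7)
river: ρ → (-7,2,8)
river: ρ → (8,14,-1)
river: ρ → (-1,14,8)
closes: descent 1, river 6
min |a| on river = 1

1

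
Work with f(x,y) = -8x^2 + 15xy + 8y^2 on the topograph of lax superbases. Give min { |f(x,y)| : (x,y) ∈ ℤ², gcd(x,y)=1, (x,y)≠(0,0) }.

river: ρ → (8,17,-6)
river: ρ → (-6,19,5)
river: ρ → (5,21,-2)
river: ρ → (-2,19,15)
river: ρ → (15,11,-6)
river: ρ → (-6,13,13)
river: ρ → (13,13,-6)
river: ρ → (-6,11,15)
river: ρ → (15,19,-2)
river: ρ → (-2,21,5)
river: ρ → (5,19,-6)
river: ρ → (-6,17,8)
river: ρ → (8,15,-8)
river: ρ → (-8,17,6)
river: ρ → (6,19,-5)
river: ρ → (-5,21,2)
river: ρ → (2,19,-15)
river: ρ → (-15,11,6)
river: ρ → (6,13,-13)
river: ρ → (-13,13,6)
river: ρ → (6,11,-15)
river: ρ → (-15,19,2)
river: ρ → (2,21,-5)
river: ρ → (-5,19,6)
river: ρ → (6,17,-8)
river: ρ → (-8,15,8)
closes: descent 0, river 26
min |a| on river = 2

2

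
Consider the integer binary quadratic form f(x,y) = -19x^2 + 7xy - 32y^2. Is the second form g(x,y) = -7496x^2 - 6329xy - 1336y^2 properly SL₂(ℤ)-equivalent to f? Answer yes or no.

D₁ = -2383, D₂ = -2383
f is negative-definite; reduce −f:
−f: reduced (well bottom): (19,-7,32) with a≤c, −a<b≤a
flip sign back: reduced form of f is (-19,7,-32)
g is negative-definite; reduce −g:
−g: flip: (7496,6329,1336)→(1336,-6329,7496)
−g: translate: b→-985 (≡-6329 mod 2672), so (1336,-6329,7496)→(1336,-985,182)
−g: flip: (1336,-985,182)→(182,985,1336)
−g: translate: b→-107 (≡985 mod 364), so (182,985,1336)→(182,-107,19)
−g: flip: (182,-107,19)→(19,107,182)
−g: translate: b→-7 (≡107 mod 38), so (19,107,182)→(19,-7,32)
−g: reduced (well bottom): (19,-7,32) with a≤c, −a<b≤a
flip sign back: reduced form of g is (-19,7,-32)
reduced forms (-19, 7, -32) vs (-19, 7, -32) ⇒ equivalent

yes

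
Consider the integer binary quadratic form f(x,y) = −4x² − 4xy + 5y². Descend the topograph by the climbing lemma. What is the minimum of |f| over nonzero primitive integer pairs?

descent: ρ → (5,4,-4)  [lands on river]
river: ρ → (-4,4,5)
river: ρ → (5,6,-3)
river: ρ → (-3,6,5)
closes: descent 1, river 4
min |a| on river = 3

3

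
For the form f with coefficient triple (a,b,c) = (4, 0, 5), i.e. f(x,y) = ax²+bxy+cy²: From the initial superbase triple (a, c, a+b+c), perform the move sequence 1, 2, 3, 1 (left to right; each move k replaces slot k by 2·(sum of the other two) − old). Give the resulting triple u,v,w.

start (4,5,9) = (f(1,0),f(0,1),f(1,1))
replace slot 1: 2·(5+9) − 4 = 24 → (24,5,9)
replace slot 2: 2·(24+9) − 5 = 61 → (24,61,9)
replace slot 3: 2·(24+61) − 9 = 161 → (24,61,161)
replace slot 1: 2·(61+161) − 24 = 420 → (420,61,161)

420,61,161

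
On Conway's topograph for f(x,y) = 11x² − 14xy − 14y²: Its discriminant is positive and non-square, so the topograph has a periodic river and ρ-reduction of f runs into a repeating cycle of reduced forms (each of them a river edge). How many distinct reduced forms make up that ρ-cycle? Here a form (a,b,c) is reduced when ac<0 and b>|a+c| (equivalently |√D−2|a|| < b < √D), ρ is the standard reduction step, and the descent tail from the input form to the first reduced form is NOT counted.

D = 812, ⌊√D⌋ = 28
descent: ρ → (-14,14,11)  [lands on river]
river: ρ → (11,8,-17)
river: ρ → (-17,26,2)
river: ρ → (2,26,-17)
river: ρ → (-17,8,11)
river: ρ → (11,14,-14)
ρ-cycle length = 6 (tail of 1 descent step not counted)

6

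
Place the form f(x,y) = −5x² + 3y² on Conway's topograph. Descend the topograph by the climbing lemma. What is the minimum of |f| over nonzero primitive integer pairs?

descent: ρ → (3,6,-2)  [lands on river]
river: ρ → (-2,6,3)
closes: descent 1, river 2
min |a| on river = 2

2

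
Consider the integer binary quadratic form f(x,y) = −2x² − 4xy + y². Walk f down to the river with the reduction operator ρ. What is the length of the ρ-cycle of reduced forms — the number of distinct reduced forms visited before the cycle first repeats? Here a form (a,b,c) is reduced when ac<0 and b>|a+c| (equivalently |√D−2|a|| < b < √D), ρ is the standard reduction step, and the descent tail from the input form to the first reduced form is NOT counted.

D = 24, ⌊√D⌋ = 4
descent: ρ → (1,4,-2)  [lands on river]
river: ρ → (-2,4,1)
ρ-cycle length = 2 (tail of 1 descent step not counted)

2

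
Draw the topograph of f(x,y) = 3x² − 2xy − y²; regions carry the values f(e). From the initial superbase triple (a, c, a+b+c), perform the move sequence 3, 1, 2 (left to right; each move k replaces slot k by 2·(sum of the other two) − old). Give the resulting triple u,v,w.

start (3,-1,0) = (f(1,0),f(0,1),f(1,1))
replace slot 3: 2·(3+(-1)) − 0 = 4 → (3,-1,4)
replace slot 1: 2·((-1)+4) − 3 = 3 → (3,-1,4)
replace slot 2: 2·(3+4) − (-1) = 15 → (3,15,4)

3,15,4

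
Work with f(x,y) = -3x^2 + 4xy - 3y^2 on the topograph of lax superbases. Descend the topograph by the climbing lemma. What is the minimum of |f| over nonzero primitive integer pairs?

translate: b→2 (≡-4 mod 6), so (3,-4,3)→(3,2,2)
flip: (3,2,2)→(2,-2,3)
translate: b→2 (≡-2 mod 4), so (2,-2,3)→(2,2,3)
reduced (well bottom): (2,2,3) with a≤c, −a<b≤a
well minimum |f| = |-2| = 2 (negative-definite)

2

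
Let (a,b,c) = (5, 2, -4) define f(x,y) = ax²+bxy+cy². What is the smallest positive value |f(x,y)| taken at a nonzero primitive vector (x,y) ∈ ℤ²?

river: ρ → (-4,6,3)
river: ρ → (3,6,-4)
river: ρ → (-4,2,5)
river: ρ → (5,8,-1)
river: ρ → (-1,8,5)
river: ρ → (5,2,-4)
closes: descent 0, river 6
min |a| on river = 1

1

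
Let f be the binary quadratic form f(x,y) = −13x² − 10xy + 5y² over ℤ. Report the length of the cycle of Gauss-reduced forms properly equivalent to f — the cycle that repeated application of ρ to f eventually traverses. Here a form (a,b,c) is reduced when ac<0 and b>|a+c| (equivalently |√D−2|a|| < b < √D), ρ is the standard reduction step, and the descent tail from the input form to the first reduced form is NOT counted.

D = 360, ⌊√D⌋ = 18
descent: ρ → (5,10,-13)  [lands on river]
river: ρ → (-13,16,2)
river: ρ → (2,16,-13)
river: ρ → (-13,10,5)
ρ-cycle length = 4 (tail of 1 descent step not counted)

4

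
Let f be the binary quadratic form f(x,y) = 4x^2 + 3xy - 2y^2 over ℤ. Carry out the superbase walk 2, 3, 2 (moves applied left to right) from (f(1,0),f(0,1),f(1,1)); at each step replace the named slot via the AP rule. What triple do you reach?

start (4,-2,5) = (f(1,0),f(0,1),f(1,1))
replace slot 2: 2·(4+5) − (-2) = 20 → (4,20,5)
replace slot 3: 2·(4+20) − 5 = 43 → (4,20,43)
replace slot 2: 2·(4+43) − 20 = 74 → (4,74,43)

4,74,43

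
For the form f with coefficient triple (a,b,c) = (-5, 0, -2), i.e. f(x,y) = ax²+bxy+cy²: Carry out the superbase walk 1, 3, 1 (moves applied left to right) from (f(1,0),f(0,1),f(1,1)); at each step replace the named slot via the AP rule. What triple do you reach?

start (-5,-2,-7) = (f(1,0),f(0,1),f(1,1))
replace slot 1: 2·((-2)+(-7)) − (-5) = -13 → (-13,-2,-7)
replace slot 3: 2·((-13)+(-2)) − (-7) = -23 → (-13,-2,-23)
replace slot 1: 2·((-2)+(-23)) − (-13) = -37 → (-37,-2,-23)

-37,-2,-23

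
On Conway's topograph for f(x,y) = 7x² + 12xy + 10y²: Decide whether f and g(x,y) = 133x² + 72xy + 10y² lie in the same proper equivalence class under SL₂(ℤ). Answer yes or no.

D₁ = -136, D₂ = -136
f: translate: b→-2 (≡12 mod 14), so (7,12,10)→(7,-2,5)
f: flip: (7,-2,5)→(5,2,7)
f: reduced (well bottom): (5,2,7) with a≤c, −a<b≤a
g: flip: (133,72,10)→(10,-72,133)
g: translate: b→8 (≡-72 mod 20), so (10,-72,133)→(10,8,5)
g: flip: (10,8,5)→(5,-8,10)
g: translate: b→2 (≡-8 mod 10), so (5,-8,10)→(5,2,7)
g: reduced (well bottom): (5,2,7) with a≤c, −a<b≤a
reduced forms (5, 2, 7) vs (5, 2, 7) ⇒ equivalent

yes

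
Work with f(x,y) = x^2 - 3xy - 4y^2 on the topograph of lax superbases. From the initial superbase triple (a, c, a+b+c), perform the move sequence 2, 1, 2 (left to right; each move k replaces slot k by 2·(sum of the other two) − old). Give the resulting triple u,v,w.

start (1,-4,-6) = (f(1,0),f(0,1),f(1,1))
replace slot 2: 2·(1+(-6)) − (-4) = -6 → (1,-6,-6)
replace slot 1: 2·((-6)+(-6)) − 1 = -25 → (-25,-6,-6)
replace slot 2: 2·((-25)+(-6)) − (-6) = -56 → (-25,-56,-6)

-25,-56,-6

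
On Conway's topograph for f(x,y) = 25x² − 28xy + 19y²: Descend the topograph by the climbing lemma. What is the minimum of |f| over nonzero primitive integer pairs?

translate: b→22 (≡-28 mod 50), so (25,-28,19)→(25,22,16)
flip: (25,22,16)→(16,-22,25)
translate: b→10 (≡-22 mod 32), so (16,-22,25)→(16,10,19)
reduced (well bottom): (16,10,19) with a≤c, −a<b≤a
well minimum = a = 16

16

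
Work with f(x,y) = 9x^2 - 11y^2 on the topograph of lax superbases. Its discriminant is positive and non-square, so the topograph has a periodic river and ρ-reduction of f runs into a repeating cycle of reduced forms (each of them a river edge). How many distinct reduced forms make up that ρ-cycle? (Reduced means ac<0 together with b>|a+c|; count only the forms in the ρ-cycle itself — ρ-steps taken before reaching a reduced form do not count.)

D = 396, ⌊√D⌋ = 19
descent: ρ → (-11,0,9)
descent: ρ → (9,18,-2)  [lands on river]
river: ρ → (-2,18,9)
ρ-cycle length = 2 (tail of 2 descent steps not counted)

2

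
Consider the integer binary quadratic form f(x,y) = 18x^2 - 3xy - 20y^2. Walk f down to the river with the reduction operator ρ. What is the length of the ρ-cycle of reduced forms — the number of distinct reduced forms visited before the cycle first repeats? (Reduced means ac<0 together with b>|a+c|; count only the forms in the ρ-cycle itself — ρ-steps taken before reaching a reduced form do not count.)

D = 1449, ⌊√D⌋ = 38
descent: ρ → (-20,3,18)  [lands on river]
river: ρ → (18,33,-5)
river: ρ → (-5,37,4)
river: ρ → (4,35,-14)
river: ρ → (-14,21,18)
river: ρ → (18,15,-17)
river: ρ → (-17,19,16)
river: ρ → (16,13,-20)
river: ρ → (-20,27,9)
river: ρ → (9,27,-20)
river: ρ → (-20,13,16)
river: ρ → (16,19,-17)
river: ρ → (-17,15,18)
river: ρ → (18,21,-14)
river: ρ → (-14,35,4)
river: ρ → (4,37,-5)
river: ρ → (-5,33,18)
river: ρ → (18,3,-20)
river: ρ → (-20,37,1)
river: ρ → (1,37,-20)
ρ-cycle length = 20 (tail of 1 descent step not counted)

20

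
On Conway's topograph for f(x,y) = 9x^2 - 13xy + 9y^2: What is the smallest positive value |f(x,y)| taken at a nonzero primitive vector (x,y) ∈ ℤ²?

translate: b→5 (≡-13 mod 18), so (9,-13,9)→(9,5,5)
flip: (9,5,5)→(5,-5,9)
translate: b→5 (≡-5 mod 10), so (5,-5,9)→(5,5,9)
reduced (well bottom): (5,5,9) with a≤c, −a<b≤a
well minimum = a = 5

5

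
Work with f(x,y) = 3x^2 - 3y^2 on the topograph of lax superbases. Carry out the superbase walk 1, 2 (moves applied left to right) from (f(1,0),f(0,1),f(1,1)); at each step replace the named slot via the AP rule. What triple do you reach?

start (3,-3,0) = (f(1,0),f(0,1),f(1,1))
replace slot 1: 2·((-3)+0) − 3 = -9 → (-9,-3,0)
replace slot 2: 2·((-9)+0) − (-3) = -15 → (-9,-15,0)

-9,-15,0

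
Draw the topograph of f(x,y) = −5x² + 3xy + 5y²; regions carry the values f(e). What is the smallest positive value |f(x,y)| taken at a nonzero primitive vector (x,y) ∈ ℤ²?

river: ρ → (5,7,-3)
river: ρ → (-3,5,7)
river: ρ → (7,9,-1)
river: ρ → (-1,9,7)
river: ρ → (7,5,-3)
river: ρ → (-3,7,5)
river: ρ → (5,3,-5)
river: ρ → (-5,7,3)
river: ρ → (3,5,-7)
river: ρ → (-7,9,1)
river: ρ → (1,9,-7)
river: ρ → (-7,5,3)
river: ρ → (3,7,-5)
river: ρ → (-5,3,5)
closes: descent 0, river 14
min |a| on river = 1

1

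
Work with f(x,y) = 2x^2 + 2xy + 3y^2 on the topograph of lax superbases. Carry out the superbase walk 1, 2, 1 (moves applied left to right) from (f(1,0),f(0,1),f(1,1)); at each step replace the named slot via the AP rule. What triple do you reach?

start (2,3,7) = (f(1,0),f(0,1),f(1,1))
replace slot 1: 2·(3+7) − 2 = 18 → (18,3,7)
replace slot 2: 2·(18+7) − 3 = 47 → (18,47,7)
replace slot 1: 2·(47+7) − 18 = 90 → (90,47,7)

90,47,7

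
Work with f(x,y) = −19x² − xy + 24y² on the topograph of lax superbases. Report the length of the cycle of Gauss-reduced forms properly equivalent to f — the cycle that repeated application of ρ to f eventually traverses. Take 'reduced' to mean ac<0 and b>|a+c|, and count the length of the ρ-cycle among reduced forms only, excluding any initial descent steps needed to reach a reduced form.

D = 1825, ⌊√D⌋ = 42
descent: ρ → (24,1,-19)
descent: ρ → (-19,37,6)  [lands on river]
river: ρ → (6,35,-25)
river: ρ → (-25,15,16)
river: ρ → (16,17,-24)
river: ρ → (-24,31,9)
river: ρ → (9,41,-4)
river: ρ → (-4,39,19)
river: ρ → (19,37,-6)
river: ρ → (-6,35,25)
river: ρ → (25,15,-16)
river: ρ → (-16,17,24)
river: ρ → (24,31,-9)
river: ρ → (-9,41,4)
river: ρ → (4,39,-19)
ρ-cycle length = 14 (tail of 2 descent steps not counted)

14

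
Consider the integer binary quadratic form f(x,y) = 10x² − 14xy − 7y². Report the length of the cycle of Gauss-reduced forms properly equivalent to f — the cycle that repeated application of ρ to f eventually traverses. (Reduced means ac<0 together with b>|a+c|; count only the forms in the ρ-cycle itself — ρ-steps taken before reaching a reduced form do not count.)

D = 476, ⌊√D⌋ = 21
descent: ρ → (-7,14,10)  [lands on river]
river: ρ → (10,6,-11)
river: ρ → (-11,16,5)
river: ρ → (5,14,-14)
river: ρ → (-14,14,5)
river: ρ → (5,16,-11)
river: ρ → (-11,6,10)
river: ρ → (10,14,-7)
ρ-cycle length = 8 (tail of 1 descent step not counted)

8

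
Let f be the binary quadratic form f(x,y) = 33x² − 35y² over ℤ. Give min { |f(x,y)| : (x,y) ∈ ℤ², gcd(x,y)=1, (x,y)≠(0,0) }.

descent: ρ → (-35,0,33)
descent: ρ → (33,66,-2)  [lands on river]
river: ρ → (-2,66,33)
closes: descent 2, river 2
min |a| on river = 2

2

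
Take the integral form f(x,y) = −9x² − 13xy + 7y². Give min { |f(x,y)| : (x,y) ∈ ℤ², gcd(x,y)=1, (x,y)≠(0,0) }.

descent: ρ → (7,13,-9)  [lands on river]
river: ρ → (-9,5,11)
river: ρ → (11,17,-3)
river: ρ → (-3,19,5)
river: ρ → (5,11,-15)
river: ρ → (-15,19,1)
river: ρ → (1,19,-15)
river: ρ → (-15,11,5)
river: ρ → (5,19,-3)
river: ρ → (-3,17,11)
river: ρ → (11,5,-9)
river: ρ → (-9,13,7)
river: ρ → (7,15,-7)
river: ρ → (-7,13,9)
river: ρ → (9,5,-11)
river: ρ → (-11,17,3)
river: ρ → (3,19,-5)
river: ρ → (-5,11,15)
river: ρ → (15,19,-1)
river: ρ → (-1,19,15)
river: ρ → (15,11,-5)
river: ρ → (-5,19,3)
river: ρ → (3,17,-11)
river: ρ → (-11,5,9)
river: ρ → (9,13,-7)
river: ρ → (-7,15,7)
closes: descent 1, river 26
min |a| on river = 1

1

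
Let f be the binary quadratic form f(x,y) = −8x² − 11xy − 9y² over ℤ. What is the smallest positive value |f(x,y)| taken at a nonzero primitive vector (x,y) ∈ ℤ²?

translate: b→-5 (≡11 mod 16), so (8,11,9)→(8,-5,6)
flip: (8,-5,6)→(6,5,8)
reduced (well bottom): (6,5,8) with a≤c, −a<b≤a
well minimum |f| = |-6| = 6 (negative-definite)

6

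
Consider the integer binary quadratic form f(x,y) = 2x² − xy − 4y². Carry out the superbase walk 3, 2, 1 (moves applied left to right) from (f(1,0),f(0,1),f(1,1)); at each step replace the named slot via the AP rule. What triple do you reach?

start (2,-4,-3) = (f(1,0),f(0,1),f(1,1))
replace slot 3: 2·(2+(-4)) − (-3) = -1 → (2,-4,-1)
replace slot 2: 2·(2+(-1)) − (-4) = 6 → (2,6,-1)
replace slot 1: 2·(6+(-1)) − 2 = 8 → (8,6,-1)

8,6,-1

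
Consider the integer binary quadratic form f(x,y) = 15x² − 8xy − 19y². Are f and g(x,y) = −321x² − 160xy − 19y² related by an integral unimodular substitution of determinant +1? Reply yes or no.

D₁ = 1204, D₂ = 1204
river cycle of f (length 26): (-19, 8, 15), (15, 22, -12), (-12, 26, 11), (11, 18, -20), (-20, 22, 9), (9, 32, -5), (-5, 28, 21), (21, 14, -12), (-12, 34, 1), (1, 34, -12), … (16 more)
river cycle of g (length 26): (-19, 8, 15), (15, 22, -12), (-12, 26, 11), (11, 18, -20), (-20, 22, 9), (9, 32, -5), (-5, 28, 21), (21, 14, -12), (-12, 34, 1), (1, 34, -12), … (16 more)
cycles coincide ⇒ equivalent

yes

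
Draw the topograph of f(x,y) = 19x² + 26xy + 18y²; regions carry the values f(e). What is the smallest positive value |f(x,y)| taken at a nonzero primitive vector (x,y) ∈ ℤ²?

translate: b→-12 (≡26 mod 38), so (19,26,18)→(19,-12,11)
flip: (19,-12,11)→(11,12,19)
translate: b→-10 (≡12 mod 22), so (11,12,19)→(11,-10,18)
reduced (well bottom): (11,-10,18) with a≤c, −a<b≤a
well minimum = a = 11

11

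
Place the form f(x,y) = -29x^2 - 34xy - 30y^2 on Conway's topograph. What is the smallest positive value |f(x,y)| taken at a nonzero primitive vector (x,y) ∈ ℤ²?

translate: b→-24 (≡34 mod 58), so (29,34,30)→(29,-24,25)
flip: (29,-24,25)→(25,24,29)
reduced (well bottom): (25,24,29) with a≤c, −a<b≤a
well minimum |f| = |-25| = 25 (negative-definite)

25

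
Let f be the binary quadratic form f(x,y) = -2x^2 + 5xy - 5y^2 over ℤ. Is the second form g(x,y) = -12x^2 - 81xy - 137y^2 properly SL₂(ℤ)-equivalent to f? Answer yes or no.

D₁ = -15, D₂ = -15
f is negative-definite; reduce −f:
−f: translate: b→-1 (≡-5 mod 4), so (2,-5,5)→(2,-1,2)
−f: flip: (2,-1,2)→(2,1,2)
−f: reduced (well bottom): (2,1,2) with a≤c, −a<b≤a
flip sign back: reduced form of f is (-2,-1,-2)
g is negative-definite; reduce −g:
−g: translate: b→9 (≡81 mod 24), so (12,81,137)→(12,9,2)
−g: flip: (12,9,2)→(2,-9,12)
−g: translate: b→-1 (≡-9 mod 4), so (2,-9,12)→(2,-1,2)
−g: flip: (2,-1,2)→(2,1,2)
−g: reduced (well bottom): (2,1,2) with a≤c, −a<b≤a
flip sign back: reduced form of g is (-2,-1,-2)
reduced forms (-2, -1, -2) vs (-2, -1, -2) ⇒ equivalent

yes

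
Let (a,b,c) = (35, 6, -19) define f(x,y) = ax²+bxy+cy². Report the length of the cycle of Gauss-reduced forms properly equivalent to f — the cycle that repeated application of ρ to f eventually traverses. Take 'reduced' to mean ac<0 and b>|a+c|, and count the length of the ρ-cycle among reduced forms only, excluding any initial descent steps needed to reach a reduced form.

D = 2696, ⌊√D⌋ = 51
descent: ρ → (-19,32,22)  [lands on river]
river: ρ → (22,12,-29)
river: ρ → (-29,46,5)
river: ρ → (5,44,-38)
river: ρ → (-38,32,11)
river: ρ → (11,34,-35)
river: ρ → (-35,36,10)
river: ρ → (10,44,-19)
ρ-cycle length = 8 (tail of 1 descent step not counted)

8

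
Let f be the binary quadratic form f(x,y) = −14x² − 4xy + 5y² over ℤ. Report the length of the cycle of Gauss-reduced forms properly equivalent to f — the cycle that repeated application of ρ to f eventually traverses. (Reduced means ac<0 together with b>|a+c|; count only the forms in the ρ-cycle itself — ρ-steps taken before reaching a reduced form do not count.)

D = 296, ⌊√D⌋ = 17
descent: ρ → (5,14,-5)  [lands on river]
river: ρ → (-5,16,2)
river: ρ → (2,16,-5)
river: ρ → (-5,14,5)
river: ρ → (5,16,-2)
river: ρ → (-2,16,5)
ρ-cycle length = 6 (tail of 1 descent step not counted)

6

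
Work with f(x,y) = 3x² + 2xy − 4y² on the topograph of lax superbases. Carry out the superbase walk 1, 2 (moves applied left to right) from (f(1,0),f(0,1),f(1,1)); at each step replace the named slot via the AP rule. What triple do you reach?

start (3,-4,1) = (f(1,0),f(0,1),f(1,1))
replace slot 1: 2·((-4)+1) − 3 = -9 → (-9,-4,1)
replace slot 2: 2·((-9)+1) − (-4) = -12 → (-9,-12,1)

-9,-12,1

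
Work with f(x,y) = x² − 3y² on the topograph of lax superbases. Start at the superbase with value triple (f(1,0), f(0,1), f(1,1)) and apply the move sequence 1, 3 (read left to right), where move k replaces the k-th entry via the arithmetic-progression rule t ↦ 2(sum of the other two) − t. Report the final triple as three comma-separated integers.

start (1,-3,-2) = (f(1,0),f(0,1),f(1,1))
replace slot 1: 2·((-3)+(-2)) − 1 = -11 → (-11,-3,-2)
replace slot 3: 2·((-11)+(-3)) − (-2) = -26 → (-11,-3,-26)

-11,-3,-26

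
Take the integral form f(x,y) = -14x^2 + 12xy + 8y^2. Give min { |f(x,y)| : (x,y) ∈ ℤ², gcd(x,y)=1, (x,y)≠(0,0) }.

river: ρ → (8,20,-6)
river: ρ → (-6,16,14)
river: ρ → (14,12,-8)
river: ρ → (-8,20,6)
river: ρ → (6,16,-14)
river: ρ → (-14,12,8)
closes: descent 0, river 6
min |a| on river = 6

6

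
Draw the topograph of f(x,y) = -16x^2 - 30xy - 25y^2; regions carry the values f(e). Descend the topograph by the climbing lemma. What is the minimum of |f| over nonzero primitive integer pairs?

translate: b→-2 (≡30 mod 32), so (16,30,25)→(16,-2,11)
flip: (16,-2,11)→(11,2,16)
reduced (well bottom): (11,2,16) with a≤c, −a<b≤a
well minimum |f| = |-11| = 11 (negative-definite)

11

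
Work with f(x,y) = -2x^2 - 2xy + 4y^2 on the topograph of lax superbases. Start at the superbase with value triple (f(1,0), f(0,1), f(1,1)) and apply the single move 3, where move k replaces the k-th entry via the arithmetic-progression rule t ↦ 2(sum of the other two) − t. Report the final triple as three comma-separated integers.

start (-2,4,0) = (f(1,0),f(0,1),f(1,1))
replace slot 3: 2·((-2)+4) − 0 = 4 → (-2,4,4)

-2,4,4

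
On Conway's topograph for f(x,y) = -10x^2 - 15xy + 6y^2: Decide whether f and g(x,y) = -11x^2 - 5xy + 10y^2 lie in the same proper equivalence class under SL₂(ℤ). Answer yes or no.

D₁ = 465, D₂ = 465
river cycle of f (length 10): (6, 15, -10), (-10, 5, 11), (11, 17, -4), (-4, 15, 15), (15, 15, -4), (-4, 17, 11), (11, 5, -10), (-10, 15, 6), (6, 21, -1), (-1, 21, 6)
river cycle of g (length 10): (10, 5, -11), (-11, 17, 4), (4, 15, -15), (-15, 15, 4), (4, 17, -11), (-11, 5, 10), (10, 15, -6), (-6, 21, 1), (1, 21, -6), (-6, 15, 10)
cycles differ ⇒ inequivalent

no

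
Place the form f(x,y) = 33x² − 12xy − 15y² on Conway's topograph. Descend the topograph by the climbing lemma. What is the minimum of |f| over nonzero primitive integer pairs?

descent: ρ → (-15,42,6)  [lands on river]
river: ρ → (6,42,-15)
river: ρ → (-15,18,30)
river: ρ → (30,42,-3)
river: ρ → (-3,42,30)
river: ρ → (30,18,-15)
closes: descent 1, river 6
min |a| on river = 3

3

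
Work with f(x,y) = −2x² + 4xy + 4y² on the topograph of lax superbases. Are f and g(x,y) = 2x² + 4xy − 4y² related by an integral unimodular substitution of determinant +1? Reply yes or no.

D₁ = 48, D₂ = 48
river cycle of f (length 2): (4, 4, -2), (-2, 4, 4)
river cycle of g (length 2): (-4, 4, 2), (2, 4, -4)
cycles differ ⇒ inequivalent

no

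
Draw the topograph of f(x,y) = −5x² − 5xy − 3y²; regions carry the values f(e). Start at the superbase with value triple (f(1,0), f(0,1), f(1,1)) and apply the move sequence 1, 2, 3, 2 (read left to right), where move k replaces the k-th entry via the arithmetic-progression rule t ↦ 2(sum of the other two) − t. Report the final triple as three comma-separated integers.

start (-5,-3,-13) = (f(1,0),f(0,1),f(1,1))
replace slot 1: 2·((-3)+(-13)) − (-5) = -27 → (-27,-3,-13)
replace slot 2: 2·((-27)+(-13)) − (-3) = -77 → (-27,-77,-13)
replace slot 3: 2·((-27)+(-77)) − (-13) = -195 → (-27,-77,-195)
replace slot 2: 2·((-27)+(-195)) − (-77) = -367 → (-27,-367,-195)

-27,-367,-195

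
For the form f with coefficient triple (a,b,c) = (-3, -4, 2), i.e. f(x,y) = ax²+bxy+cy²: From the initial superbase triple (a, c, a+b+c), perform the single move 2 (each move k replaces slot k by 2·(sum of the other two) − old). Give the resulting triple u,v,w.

start (-3,2,-5) = (f(1,0),f(0,1),f(1,1))
replace slot 2: 2·((-3)+(-5)) − 2 = -18 → (-3,-18,-5)

-3,-18,-5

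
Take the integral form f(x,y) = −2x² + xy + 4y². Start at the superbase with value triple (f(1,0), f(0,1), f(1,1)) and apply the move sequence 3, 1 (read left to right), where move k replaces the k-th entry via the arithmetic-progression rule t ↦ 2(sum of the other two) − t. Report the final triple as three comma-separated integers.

start (-2,4,3) = (f(1,0),f(0,1),f(1,1))
replace slot 3: 2·((-2)+4) − 3 = 1 → (-2,4,1)
replace slot 1: 2·(4+1) − (-2) = 12 → (12,4,1)

12,4,1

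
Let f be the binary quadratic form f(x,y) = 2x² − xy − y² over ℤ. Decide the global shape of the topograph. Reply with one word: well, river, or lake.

D = b²−4ac = (-1)² − 4·2·(-1) = 9
D = 3² is a perfect square ⇒ form factors over ℤ ⇒ lakes

lake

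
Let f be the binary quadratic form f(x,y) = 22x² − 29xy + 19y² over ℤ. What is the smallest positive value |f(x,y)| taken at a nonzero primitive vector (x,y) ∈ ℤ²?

translate: b→15 (≡-29 mod 44), so (22,-29,19)→(22,15,12)
flip: (22,15,12)→(12,-15,22)
translate: b→9 (≡-15 mod 24), so (12,-15,22)→(12,9,19)
reduced (well bottom): (12,9,19) with a≤c, −a<b≤a
well minimum = a = 12

12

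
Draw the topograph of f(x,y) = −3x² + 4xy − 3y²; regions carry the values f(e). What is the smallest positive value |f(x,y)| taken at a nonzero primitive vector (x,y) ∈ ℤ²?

translate: b→2 (≡-4 mod 6), so (3,-4,3)→(3,2,2)
flip: (3,2,2)→(2,-2,3)
translate: b→2 (≡-2 mod 4), so (2,-2,3)→(2,2,3)
reduced (well bottom): (2,2,3) with a≤c, −a<b≤a
well minimum |f| = |-2| = 2 (negative-definite)

2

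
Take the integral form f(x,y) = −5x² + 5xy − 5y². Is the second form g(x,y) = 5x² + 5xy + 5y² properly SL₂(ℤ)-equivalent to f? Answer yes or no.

D₁ = -75, D₂ = -75
f is negative-definite; reduce −f:
−f: translate: b→5 (≡-5 mod 10), so (5,-5,5)→(5,5,5)
−f: reduced (well bottom): (5,5,5) with a≤c, −a<b≤a
flip sign back: reduced form of f is (-5,-5,-5)
g: reduced (well bottom): (5,5,5) with a≤c, −a<b≤a
reduced forms (-5, -5, -5) vs (5, 5, 5) ⇒ inequivalent

no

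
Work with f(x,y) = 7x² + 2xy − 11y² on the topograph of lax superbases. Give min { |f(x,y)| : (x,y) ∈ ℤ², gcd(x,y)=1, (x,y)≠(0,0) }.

descent: ρ → (-11,-2,7)
descent: ρ → (7,16,-2)  [lands on river]
river: ρ → (-2,16,7)
river: ρ → (7,12,-6)
river: ρ → (-6,12,7)
closes: descent 2, river 4
min |a| on river = 2

2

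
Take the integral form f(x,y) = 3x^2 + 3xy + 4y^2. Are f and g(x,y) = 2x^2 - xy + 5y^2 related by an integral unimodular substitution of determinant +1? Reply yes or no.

D₁ = -39, D₂ = -39
f: reduced (well bottom): (3,3,4) with a≤c, −a<b≤a
g: reduced (well bottom): (2,-1,5) with a≤c, −a<b≤a
reduced forms (3, 3, 4) vs (2, -1, 5) ⇒ inequivalent

no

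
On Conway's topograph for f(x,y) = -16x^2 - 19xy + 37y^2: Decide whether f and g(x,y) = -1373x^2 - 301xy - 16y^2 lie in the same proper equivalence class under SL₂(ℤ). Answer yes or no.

D₁ = 2729, D₂ = 2729
river cycle of f (length 86): (-16, 45, 11), (11, 43, -20), (-20, 37, 17), (17, 31, -26), (-26, 21, 22), (22, 23, -25), (-25, 27, 20), (20, 13, -32), (-32, 51, 1), (1, 51, -32), … (76 more)
river cycle of g (length 86): (-16, 45, 11), (11, 43, -20), (-20, 37, 17), (17, 31, -26), (-26, 21, 22), (22, 23, -25), (-25, 27, 20), (20, 13, -32), (-32, 51, 1), (1, 51, -32), … (76 more)
cycles coincide ⇒ equivalent

yes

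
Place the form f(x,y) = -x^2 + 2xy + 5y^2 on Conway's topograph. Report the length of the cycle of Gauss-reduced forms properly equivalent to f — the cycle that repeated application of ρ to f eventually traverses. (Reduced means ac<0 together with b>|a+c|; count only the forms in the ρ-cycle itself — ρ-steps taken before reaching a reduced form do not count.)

D = 24, ⌊√D⌋ = 4
descent: ρ → (5,-2,-1)
descent: ρ → (-1,4,2)  [lands on river]
river: ρ → (2,4,-1)
ρ-cycle length = 2 (tail of 2 descent steps not counted)

2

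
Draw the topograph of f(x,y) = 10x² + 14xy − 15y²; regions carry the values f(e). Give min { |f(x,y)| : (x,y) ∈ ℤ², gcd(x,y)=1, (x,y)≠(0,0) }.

river: ρ → (-15,16,9)
river: ρ → (9,20,-11)
river: ρ → (-11,24,5)
river: ρ → (5,26,-6)
river: ρ → (-6,22,13)
river: ρ → (13,4,-15)
river: ρ → (-15,26,2)
river: ρ → (2,26,-15)
river: ρ → (-15,4,13)
river: ρ → (13,22,-6)
river: ρ → (-6,26,5)
river: ρ → (5,24,-11)
river: ρ → (-11,20,9)
river: ρ → (9,16,-15)
river: ρ → (-15,14,10)
river: ρ → (10,26,-3)
river: ρ → (-3,28,1)
river: ρ → (1,28,-3)
river: ρ → (-3,26,10)
river: ρ → (10,14,-15)
closes: descent 0, river 20
min |a| on river = 1

1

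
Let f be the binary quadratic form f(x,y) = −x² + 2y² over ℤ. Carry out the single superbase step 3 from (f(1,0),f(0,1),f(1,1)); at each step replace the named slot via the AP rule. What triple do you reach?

start (-1,2,1) = (f(1,0),f(0,1),f(1,1))
replace slot 3: 2·((-1)+2) − 1 = 1 → (-1,2,1)

-1,2,1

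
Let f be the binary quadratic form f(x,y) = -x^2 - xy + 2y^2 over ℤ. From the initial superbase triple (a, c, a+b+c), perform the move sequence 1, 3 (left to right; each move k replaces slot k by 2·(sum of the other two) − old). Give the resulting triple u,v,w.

start (-1,2,0) = (f(1,0),f(0,1),f(1,1))
replace slot 1: 2·(2+0) − (-1) = 5 → (5,2,0)
replace slot 3: 2·(5+2) − 0 = 14 → (5,2,14)

5,2,14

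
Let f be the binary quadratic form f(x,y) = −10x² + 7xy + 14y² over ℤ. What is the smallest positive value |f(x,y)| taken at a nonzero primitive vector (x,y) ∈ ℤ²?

river: ρ → (14,21,-3)
river: ρ → (-3,21,14)
river: ρ → (14,7,-10)
river: ρ → (-10,13,11)
river: ρ → (11,9,-12)
river: ρ → (-12,15,8)
river: ρ → (8,17,-10)
river: ρ → (-10,23,2)
river: ρ → (2,21,-21)
river: ρ → (-21,21,2)
river: ρ → (2,23,-10)
river: ρ → (-10,17,8)
river: ρ → (8,15,-12)
river: ρ → (-12,9,11)
river: ρ → (11,13,-10)
river: ρ → (-10,7,14)
closes: descent 0, river 16
min |a| on river = 2

2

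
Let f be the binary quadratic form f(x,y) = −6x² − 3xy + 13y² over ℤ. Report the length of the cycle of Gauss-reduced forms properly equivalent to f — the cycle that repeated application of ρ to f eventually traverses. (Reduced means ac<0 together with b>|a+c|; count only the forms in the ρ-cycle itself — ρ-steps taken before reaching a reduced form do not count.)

D = 321, ⌊√D⌋ = 17
descent: ρ → (13,3,-6)
descent: ρ → (-6,9,10)  [lands on river]
river: ρ → (10,11,-5)
river: ρ → (-5,9,12)
river: ρ → (12,15,-2)
river: ρ → (-2,17,4)
river: ρ → (4,15,-6)
ρ-cycle length = 6 (tail of 2 descent steps not counted)

6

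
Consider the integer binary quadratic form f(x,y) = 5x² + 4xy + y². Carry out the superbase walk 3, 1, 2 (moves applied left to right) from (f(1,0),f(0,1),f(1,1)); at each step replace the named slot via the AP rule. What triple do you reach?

start (5,1,10) = (f(1,0),f(0,1),f(1,1))
replace slot 3: 2·(5+1) − 10 = 2 → (5,1,2)
replace slot 1: 2·(1+2) − 5 = 1 → (1,1,2)
replace slot 2: 2·(1+2) − 1 = 5 → (1,5,2)

1,5,2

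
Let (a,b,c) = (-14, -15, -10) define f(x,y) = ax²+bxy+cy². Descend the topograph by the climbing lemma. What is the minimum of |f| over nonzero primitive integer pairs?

translate: b→-13 (≡15 mod 28), so (14,15,10)→(14,-13,9)
flip: (14,-13,9)→(9,13,14)
translate: b→-5 (≡13 mod 18), so (9,13,14)→(9,-5,10)
reduced (well bottom): (9,-5,10) with a≤c, −a<b≤a
well minimum |f| = |-9| = 9 (negative-definite)

9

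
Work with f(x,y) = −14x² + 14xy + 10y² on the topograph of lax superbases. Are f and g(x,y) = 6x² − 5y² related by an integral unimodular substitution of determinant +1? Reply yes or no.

D₁ = 756, D₂ = 120
discriminants differ ⇒ not SL₂(ℤ)-equivalent

no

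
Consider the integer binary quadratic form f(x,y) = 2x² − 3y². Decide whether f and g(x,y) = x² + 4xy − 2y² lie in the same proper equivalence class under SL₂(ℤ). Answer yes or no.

D₁ = 24, D₂ = 24
river cycle of f (length 2): (2, 4, -1), (-1, 4, 2)
river cycle of g (length 2): (-2, 4, 1), (1, 4, -2)
cycles differ ⇒ inequivalent

no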